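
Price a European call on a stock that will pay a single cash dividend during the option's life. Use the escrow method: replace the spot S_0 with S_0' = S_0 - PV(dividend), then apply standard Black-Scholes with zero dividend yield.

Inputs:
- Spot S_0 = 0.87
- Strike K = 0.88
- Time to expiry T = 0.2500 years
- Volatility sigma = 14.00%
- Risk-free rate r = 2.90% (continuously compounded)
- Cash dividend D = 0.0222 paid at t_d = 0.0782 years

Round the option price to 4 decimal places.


PV(D) = D * exp(-r * t_d) = 0.0222 * 0.99773477 = 0.02214971
S_0' = S_0 - PV(D) = 0.8700 - 0.02214971 = 0.84785029
d1 = (ln(S_0'/K) + (r + sigma^2/2)*T) / (sigma*sqrt(T)) = -0.39311192
d2 = d1 - sigma*sqrt(T) = -0.46311192
exp(-rT) = 0.99277622
N(d1) = 0.34711841; N(d2) = 0.32164207
C = S_0' * N(d1) - K * exp(-rT) * N(d2) = 0.84785029 * 0.34711841 - 0.8800 * 0.99277622 * 0.32164207 = 0.0133

Answer: Price = 0.0133


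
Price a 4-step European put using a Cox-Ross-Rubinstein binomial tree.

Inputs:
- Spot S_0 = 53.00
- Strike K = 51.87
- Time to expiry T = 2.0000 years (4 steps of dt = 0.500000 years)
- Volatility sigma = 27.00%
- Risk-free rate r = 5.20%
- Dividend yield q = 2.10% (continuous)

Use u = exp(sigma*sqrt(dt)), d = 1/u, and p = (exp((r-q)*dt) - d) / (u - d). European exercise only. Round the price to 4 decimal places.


Answer: Price = V(0,0) = 5.2506

Derivation:
dt = T/N = 0.500000
u = exp(sigma*sqrt(dt)) = 1.210361; d = 1/u = 0.826200
p = (exp((r-q)*dt) - d) / (u - d) = 0.493077
Discount per step: exp(-r*dt) = 0.974335
Stock lattice S(k, i) with i counting down-moves:
  k=0: S(0,0) = 53.0000
  k=1: S(1,0) = 64.1491; S(1,1) = 43.7886
  k=2: S(2,0) = 77.6436; S(2,1) = 53.0000; S(2,2) = 36.1781
  k=3: S(3,0) = 93.9768; S(3,1) = 64.1491; S(3,2) = 43.7886; S(3,3) = 29.8903
  k=4: S(4,0) = 113.7459; S(4,1) = 77.6436; S(4,2) = 53.0000; S(4,3) = 36.1781; S(4,4) = 24.6954
Terminal payoffs V(N, i) = max(K - S_T, 0):
  V(4,0) = 0.000000; V(4,1) = 0.000000; V(4,2) = 0.000000; V(4,3) = 15.691890; V(4,4) = 27.174610
Backward induction: V(k, i) = exp(-r*dt) * [p * V(k+1, i) + (1-p) * V(k+1, i+1)].
  V(3,0) = exp(-r*dt) * [p*0.000000 + (1-p)*0.000000] = 0.000000
  V(3,1) = exp(-r*dt) * [p*0.000000 + (1-p)*0.000000] = 0.000000
  V(3,2) = exp(-r*dt) * [p*0.000000 + (1-p)*15.691890] = 7.750431
  V(3,3) = exp(-r*dt) * [p*15.691890 + (1-p)*27.174610] = 20.960626
  V(2,0) = exp(-r*dt) * [p*0.000000 + (1-p)*0.000000] = 0.000000
  V(2,1) = exp(-r*dt) * [p*0.000000 + (1-p)*7.750431] = 3.828040
  V(2,2) = exp(-r*dt) * [p*7.750431 + (1-p)*20.960626] = 14.076206
  V(1,0) = exp(-r*dt) * [p*0.000000 + (1-p)*3.828040] = 1.890720
  V(1,1) = exp(-r*dt) * [p*3.828040 + (1-p)*14.076206] = 8.791498
  V(0,0) = exp(-r*dt) * [p*1.890720 + (1-p)*8.791498] = 5.250580


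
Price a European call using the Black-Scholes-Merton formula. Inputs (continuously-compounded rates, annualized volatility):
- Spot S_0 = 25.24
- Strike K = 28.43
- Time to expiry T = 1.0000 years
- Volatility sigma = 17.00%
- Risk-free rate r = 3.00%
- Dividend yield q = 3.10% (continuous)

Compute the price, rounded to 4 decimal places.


d1 = (ln(S/K) + (r - q + 0.5*sigma^2) * T) / (sigma * sqrt(T)) = -0.62096993
d2 = d1 - sigma * sqrt(T) = -0.79096993
exp(-rT) = 0.97044553; exp(-qT) = 0.96947557
C = S_0 * exp(-qT) * N(d1) - K * exp(-rT) * N(d2)
N(d1) = 0.26730970; N(d2) = 0.21448077
C = 25.2400 * 0.96947557 * 0.26730970 - 28.4300 * 0.97044553 * 0.21448077 = 0.6235

Answer: Price = 0.6235


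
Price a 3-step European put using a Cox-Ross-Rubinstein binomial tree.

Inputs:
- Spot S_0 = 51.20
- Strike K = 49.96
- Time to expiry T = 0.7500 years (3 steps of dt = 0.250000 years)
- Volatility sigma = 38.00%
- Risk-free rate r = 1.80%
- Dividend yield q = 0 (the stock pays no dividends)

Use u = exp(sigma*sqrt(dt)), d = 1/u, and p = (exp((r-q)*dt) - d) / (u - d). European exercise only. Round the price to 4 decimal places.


dt = T/N = 0.250000
u = exp(sigma*sqrt(dt)) = 1.209250; d = 1/u = 0.826959
p = (exp((r-q)*dt) - d) / (u - d) = 0.464440
Discount per step: exp(-r*dt) = 0.995510
Stock lattice S(k, i) with i counting down-moves:
  k=0: S(0,0) = 51.2000
  k=1: S(1,0) = 61.9136; S(1,1) = 42.3403
  k=2: S(2,0) = 74.8690; S(2,1) = 51.2000; S(2,2) = 35.0137
  k=3: S(3,0) = 90.5353; S(3,1) = 61.9136; S(3,2) = 42.3403; S(3,3) = 28.9549
Terminal payoffs V(N, i) = max(K - S_T, 0):
  V(3,0) = 0.000000; V(3,1) = 0.000000; V(3,2) = 7.619692; V(3,3) = 21.005098
Backward induction: V(k, i) = exp(-r*dt) * [p * V(k+1, i) + (1-p) * V(k+1, i+1)].
  V(2,0) = exp(-r*dt) * [p*0.000000 + (1-p)*0.000000] = 0.000000
  V(2,1) = exp(-r*dt) * [p*0.000000 + (1-p)*7.619692] = 4.062480
  V(2,2) = exp(-r*dt) * [p*7.619692 + (1-p)*21.005098] = 14.721981
  V(1,0) = exp(-r*dt) * [p*0.000000 + (1-p)*4.062480] = 2.165933
  V(1,1) = exp(-r*dt) * [p*4.062480 + (1-p)*14.721981] = 9.727410
  V(0,0) = exp(-r*dt) * [p*2.165933 + (1-p)*9.727410] = 6.187650

Answer: Price = V(0,0) = 6.1876


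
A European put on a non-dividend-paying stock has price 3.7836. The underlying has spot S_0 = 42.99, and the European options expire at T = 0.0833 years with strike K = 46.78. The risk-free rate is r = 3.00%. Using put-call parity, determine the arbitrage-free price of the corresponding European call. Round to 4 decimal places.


Put-call parity: C - P = S_0 * exp(-qT) - K * exp(-rT).
S_0 * exp(-qT) = 42.9900 * 1.00000000 = 42.99000000
K * exp(-rT) = 46.7800 * 0.99750412 = 46.66324273
C = P + S*exp(-qT) - K*exp(-rT)
C = 3.7836 + 42.99000000 - 46.66324273 = 0.1104

Answer: Call price = 0.1104


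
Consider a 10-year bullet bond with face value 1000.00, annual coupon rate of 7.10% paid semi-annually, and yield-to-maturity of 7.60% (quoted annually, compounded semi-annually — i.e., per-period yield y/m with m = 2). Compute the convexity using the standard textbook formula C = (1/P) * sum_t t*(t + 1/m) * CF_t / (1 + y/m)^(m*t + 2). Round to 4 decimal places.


Coupon per period c = face * coupon_rate / m = 35.500000
Periods per year m = 2; per-period yield y/m = 0.038000
Number of cashflows N = 20
Cashflows (t years, CF_t, discount factor 1/(1+y/m)^(m*t), PV):
  t = 0.5000: CF_t = 35.500000, DF = 0.963391, PV = 34.200385
  t = 1.0000: CF_t = 35.500000, DF = 0.928122, PV = 32.948348
  t = 1.5000: CF_t = 35.500000, DF = 0.894145, PV = 31.742147
  t = 2.0000: CF_t = 35.500000, DF = 0.861411, PV = 30.580103
  t = 2.5000: CF_t = 35.500000, DF = 0.829876, PV = 29.460600
  t = 3.0000: CF_t = 35.500000, DF = 0.799495, PV = 28.382081
  t = 3.5000: CF_t = 35.500000, DF = 0.770227, PV = 27.343045
  t = 4.0000: CF_t = 35.500000, DF = 0.742030, PV = 26.342047
  t = 4.5000: CF_t = 35.500000, DF = 0.714865, PV = 25.377695
  t = 5.0000: CF_t = 35.500000, DF = 0.688694, PV = 24.448646
  t = 5.5000: CF_t = 35.500000, DF = 0.663482, PV = 23.553609
  t = 6.0000: CF_t = 35.500000, DF = 0.639193, PV = 22.691338
  t = 6.5000: CF_t = 35.500000, DF = 0.615793, PV = 21.860634
  t = 7.0000: CF_t = 35.500000, DF = 0.593249, PV = 21.060341
  t = 7.5000: CF_t = 35.500000, DF = 0.571531, PV = 20.289346
  t = 8.0000: CF_t = 35.500000, DF = 0.550608, PV = 19.546576
  t = 8.5000: CF_t = 35.500000, DF = 0.530451, PV = 18.830998
  t = 9.0000: CF_t = 35.500000, DF = 0.511031, PV = 18.141617
  t = 9.5000: CF_t = 35.500000, DF = 0.492323, PV = 17.477473
  t = 10.0000: CF_t = 1035.500000, DF = 0.474300, PV = 491.137430
Price P = sum_t PV_t = 965.414460
Convexity numerator sum_t t*(t + 1/m) * CF_t / (1+y/m)^(m*t + 2):
  t = 0.5000: term = 15.871073
  t = 1.0000: term = 45.870154
  t = 1.5000: term = 88.381800
  t = 2.0000: term = 141.910404
  t = 2.5000: term = 205.072838
  t = 3.0000: term = 276.591496
  t = 3.5000: term = 355.287728
  t = 4.0000: term = 440.075634
  t = 4.5000: term = 529.956206
  t = 5.0000: term = 624.011804
  t = 5.5000: term = 721.400929
  t = 6.0000: term = 821.353309
  t = 6.5000: term = 923.165247
  t = 7.0000: term = 1026.195250
  t = 7.5000: term = 1129.859896
  t = 8.0000: term = 1233.629944
  t = 8.5000: term = 1337.026674
  t = 9.0000: term = 1439.618429
  t = 9.5000: term = 1541.017372
  t = 10.0000: term = 47862.747490
Convexity = (1/P) * sum = 60759.043677 / 965.414460 = 62.935709

Answer: Convexity = 62.9357


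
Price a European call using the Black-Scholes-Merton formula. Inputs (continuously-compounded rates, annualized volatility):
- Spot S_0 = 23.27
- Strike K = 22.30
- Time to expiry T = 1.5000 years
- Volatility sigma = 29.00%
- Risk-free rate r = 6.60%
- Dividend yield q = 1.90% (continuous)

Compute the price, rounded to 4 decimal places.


Answer: Price = 4.3763

Derivation:
d1 = (ln(S/K) + (r - q + 0.5*sigma^2) * T) / (sigma * sqrt(T)) = 0.49596057
d2 = d1 - sigma * sqrt(T) = 0.14078456
exp(-rT) = 0.90574271; exp(-qT) = 0.97190229
C = S_0 * exp(-qT) * N(d1) - K * exp(-rT) * N(d2)
N(d1) = 0.69003889; N(d2) = 0.55597993
C = 23.2700 * 0.97190229 * 0.69003889 - 22.3000 * 0.90574271 * 0.55597993 = 4.3763


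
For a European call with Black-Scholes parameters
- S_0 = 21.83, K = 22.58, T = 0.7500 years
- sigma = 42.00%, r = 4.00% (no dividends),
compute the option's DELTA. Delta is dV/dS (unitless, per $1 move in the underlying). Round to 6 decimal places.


d1 = 0.1714747121; d2 = -0.1922559575
phi(d1) = 0.3931200191; exp(-qT) = 1.0000000000; exp(-rT) = 0.9704455335
N(d1) = 0.5680747436
Delta = exp(-qT) * N(d1) = 1.0000000000 * 0.5680747436 = 0.568075

Answer: Delta = 0.568075


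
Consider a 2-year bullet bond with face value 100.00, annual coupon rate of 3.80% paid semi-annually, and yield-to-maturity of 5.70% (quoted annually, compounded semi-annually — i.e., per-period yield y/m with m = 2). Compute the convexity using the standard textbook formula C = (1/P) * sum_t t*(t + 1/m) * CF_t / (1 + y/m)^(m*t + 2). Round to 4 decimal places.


Coupon per period c = face * coupon_rate / m = 1.900000
Periods per year m = 2; per-period yield y/m = 0.028500
Number of cashflows N = 4
Cashflows (t years, CF_t, discount factor 1/(1+y/m)^(m*t), PV):
  t = 0.5000: CF_t = 1.900000, DF = 0.972290, PV = 1.847351
  t = 1.0000: CF_t = 1.900000, DF = 0.945347, PV = 1.796160
  t = 1.5000: CF_t = 1.900000, DF = 0.919152, PV = 1.746388
  t = 2.0000: CF_t = 101.900000, DF = 0.893682, PV = 91.066155
Price P = sum_t PV_t = 96.456053
Convexity numerator sum_t t*(t + 1/m) * CF_t / (1+y/m)^(m*t + 2):
  t = 0.5000: term = 0.873194
  t = 1.0000: term = 2.546993
  t = 1.5000: term = 4.952829
  t = 2.0000: term = 430.445738
Convexity = (1/P) * sum = 438.818754 / 96.456053 = 4.549416

Answer: Convexity = 4.5494


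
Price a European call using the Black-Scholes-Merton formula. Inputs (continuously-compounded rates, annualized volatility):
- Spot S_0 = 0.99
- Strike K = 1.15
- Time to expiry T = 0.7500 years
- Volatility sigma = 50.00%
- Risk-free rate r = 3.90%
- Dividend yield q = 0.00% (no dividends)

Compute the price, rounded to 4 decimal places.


Answer: Price = 0.1240

Derivation:
d1 = (ln(S/K) + (r - q + 0.5*sigma^2) * T) / (sigma * sqrt(T)) = -0.06192030
d2 = d1 - sigma * sqrt(T) = -0.49493301
exp(-rT) = 0.97117364; exp(-qT) = 1.00000000
C = S_0 * exp(-qT) * N(d1) - K * exp(-rT) * N(d2)
N(d1) = 0.47531315; N(d2) = 0.31032371
C = 0.9900 * 1.00000000 * 0.47531315 - 1.1500 * 0.97117364 * 0.31032371 = 0.1240


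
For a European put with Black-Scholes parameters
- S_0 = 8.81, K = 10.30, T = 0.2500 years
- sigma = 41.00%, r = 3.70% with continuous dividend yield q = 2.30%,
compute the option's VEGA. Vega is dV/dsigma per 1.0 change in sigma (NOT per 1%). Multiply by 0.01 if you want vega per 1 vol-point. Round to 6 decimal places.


Answer: Vega = 1.421269

Derivation:
d1 = -0.6426534404; d2 = -0.8476534404
phi(d1) = 0.3245095688; exp(-qT) = 0.9942664996; exp(-rT) = 0.9907926496
Vega = S * exp(-qT) * phi(d1) * sqrt(T) = 8.8100 * 0.9942664996 * 0.3245095688 * 0.5000000000 = 1.421269


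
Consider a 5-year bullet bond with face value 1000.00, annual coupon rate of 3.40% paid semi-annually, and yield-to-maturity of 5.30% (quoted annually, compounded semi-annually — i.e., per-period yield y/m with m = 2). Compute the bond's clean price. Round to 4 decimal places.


Answer: Price = 917.4962

Derivation:
Coupon per period c = face * coupon_rate / m = 17.000000
Periods per year m = 2; per-period yield y/m = 0.026500
Number of cashflows N = 10
Cashflows (t years, CF_t, discount factor 1/(1+y/m)^(m*t), PV):
  t = 0.5000: CF_t = 17.000000, DF = 0.974184, PV = 16.561130
  t = 1.0000: CF_t = 17.000000, DF = 0.949035, PV = 16.133590
  t = 1.5000: CF_t = 17.000000, DF = 0.924535, PV = 15.717087
  t = 2.0000: CF_t = 17.000000, DF = 0.900667, PV = 15.311337
  t = 2.5000: CF_t = 17.000000, DF = 0.877415, PV = 14.916061
  t = 3.0000: CF_t = 17.000000, DF = 0.854764, PV = 14.530990
  t = 3.5000: CF_t = 17.000000, DF = 0.832698, PV = 14.155860
  t = 4.0000: CF_t = 17.000000, DF = 0.811201, PV = 13.790414
  t = 4.5000: CF_t = 17.000000, DF = 0.790259, PV = 13.434402
  t = 5.0000: CF_t = 1017.000000, DF = 0.769858, PV = 782.945290
Price P = sum_t PV_t = 917.496160


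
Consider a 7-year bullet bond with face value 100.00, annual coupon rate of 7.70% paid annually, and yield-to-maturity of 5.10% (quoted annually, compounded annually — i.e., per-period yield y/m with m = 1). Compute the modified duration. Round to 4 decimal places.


Coupon per period c = face * coupon_rate / m = 7.700000
Periods per year m = 1; per-period yield y/m = 0.051000
Number of cashflows N = 7
Cashflows (t years, CF_t, discount factor 1/(1+y/m)^(m*t), PV):
  t = 1.0000: CF_t = 7.700000, DF = 0.951475, PV = 7.326356
  t = 2.0000: CF_t = 7.700000, DF = 0.905304, PV = 6.970843
  t = 3.0000: CF_t = 7.700000, DF = 0.861374, PV = 6.632581
  t = 4.0000: CF_t = 7.700000, DF = 0.819576, PV = 6.310734
  t = 5.0000: CF_t = 7.700000, DF = 0.779806, PV = 6.004504
  t = 6.0000: CF_t = 7.700000, DF = 0.741965, PV = 5.713134
  t = 7.0000: CF_t = 107.700000, DF = 0.705961, PV = 76.032048
Price P = sum_t PV_t = 114.990200
First compute Macaulay numerator sum_t t * PV_t:
  t * PV_t at t = 1.0000: 7.326356
  t * PV_t at t = 2.0000: 13.941686
  t * PV_t at t = 3.0000: 19.897744
  t * PV_t at t = 4.0000: 25.242935
  t * PV_t at t = 5.0000: 30.022520
  t * PV_t at t = 6.0000: 34.278805
  t * PV_t at t = 7.0000: 532.224339
Macaulay duration D = 662.934385 / 114.990200 = 5.765138
Modified duration = D / (1 + y/m) = 5.765138 / (1 + 0.051000) = 5.485384

Answer: Modified duration = 5.4854


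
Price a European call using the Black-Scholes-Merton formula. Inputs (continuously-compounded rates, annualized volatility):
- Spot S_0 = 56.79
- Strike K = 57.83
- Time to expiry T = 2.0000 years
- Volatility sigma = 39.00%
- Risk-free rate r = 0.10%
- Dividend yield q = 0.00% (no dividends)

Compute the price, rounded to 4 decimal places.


d1 = (ln(S/K) + (r - q + 0.5*sigma^2) * T) / (sigma * sqrt(T)) = 0.24649485
d2 = d1 - sigma * sqrt(T) = -0.30504844
exp(-rT) = 0.99800200; exp(-qT) = 1.00000000
C = S_0 * exp(-qT) * N(d1) - K * exp(-rT) * N(d2)
N(d1) = 0.59735041; N(d2) = 0.38016463
C = 56.7900 * 1.00000000 * 0.59735041 - 57.8300 * 0.99800200 * 0.38016463 = 11.9825

Answer: Price = 11.9825


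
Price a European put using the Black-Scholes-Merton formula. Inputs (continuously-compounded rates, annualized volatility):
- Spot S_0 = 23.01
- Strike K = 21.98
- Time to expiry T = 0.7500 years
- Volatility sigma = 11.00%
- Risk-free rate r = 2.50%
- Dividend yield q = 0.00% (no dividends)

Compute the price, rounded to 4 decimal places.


Answer: Price = 0.3147

Derivation:
d1 = (ln(S/K) + (r - q + 0.5*sigma^2) * T) / (sigma * sqrt(T)) = 0.72518821
d2 = d1 - sigma * sqrt(T) = 0.62992541
exp(-rT) = 0.98142469; exp(-qT) = 1.00000000
P = K * exp(-rT) * N(-d2) - S_0 * exp(-qT) * N(-d1)
N(-d1) = 0.23416829; N(-d2) = 0.26437169
P = 21.9800 * 0.98142469 * 0.26437169 - 23.0100 * 1.00000000 * 0.23416829 = 0.3147


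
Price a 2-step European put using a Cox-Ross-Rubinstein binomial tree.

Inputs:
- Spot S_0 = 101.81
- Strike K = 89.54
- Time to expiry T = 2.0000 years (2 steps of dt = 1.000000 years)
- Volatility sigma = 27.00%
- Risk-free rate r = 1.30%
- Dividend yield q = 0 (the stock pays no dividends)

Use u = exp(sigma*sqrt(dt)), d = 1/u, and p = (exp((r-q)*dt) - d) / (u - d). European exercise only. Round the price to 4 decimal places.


dt = T/N = 1.000000
u = exp(sigma*sqrt(dt)) = 1.309964; d = 1/u = 0.763379
p = (exp((r-q)*dt) - d) / (u - d) = 0.456846
Discount per step: exp(-r*dt) = 0.987084
Stock lattice S(k, i) with i counting down-moves:
  k=0: S(0,0) = 101.8100
  k=1: S(1,0) = 133.3675; S(1,1) = 77.7197
  k=2: S(2,0) = 174.7067; S(2,1) = 101.8100; S(2,2) = 59.3296
Terminal payoffs V(N, i) = max(K - S_T, 0):
  V(2,0) = 0.000000; V(2,1) = 0.000000; V(2,2) = 30.210400
Backward induction: V(k, i) = exp(-r*dt) * [p * V(k+1, i) + (1-p) * V(k+1, i+1)].
  V(1,0) = exp(-r*dt) * [p*0.000000 + (1-p)*0.000000] = 0.000000
  V(1,1) = exp(-r*dt) * [p*0.000000 + (1-p)*30.210400] = 16.196953
  V(0,0) = exp(-r*dt) * [p*0.000000 + (1-p)*16.196953] = 8.683807

Answer: Price = V(0,0) = 8.6838


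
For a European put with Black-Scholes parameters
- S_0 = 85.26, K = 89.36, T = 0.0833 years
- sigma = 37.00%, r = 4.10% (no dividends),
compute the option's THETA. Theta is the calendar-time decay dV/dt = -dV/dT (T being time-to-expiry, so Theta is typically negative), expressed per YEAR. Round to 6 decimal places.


Answer: Theta = -18.000609

Derivation:
d1 = -0.3544443570; d2 = -0.4612327927
phi(d1) = 0.3746534048; exp(-qT) = 1.0000000000; exp(-rT) = 0.9965905255
Theta = -S*exp(-qT)*phi(d1)*sigma/(2*sqrt(T)) + r*K*exp(-rT)*N(-d2) - q*S*exp(-qT)*N(-d1)
N(-d1) = 0.6384970513; N(-d2) = 0.6776842015; sqrt(T) = 0.2886173938
Term 1 = -85.2600 * 1.0000000000 * 0.3746534048 * 0.3700 / (2 * 0.2886173938) = -20.4750155264
Term 2 = 0.0410 * 89.3600 * 0.9965905255 * 0.6776842015 = 2.4744069804
Term 3 = 0 (no dividend yield, q = 0)
Theta = -20.4750155264 + (2.4744069804) + (0.0000000000) = -18.000609


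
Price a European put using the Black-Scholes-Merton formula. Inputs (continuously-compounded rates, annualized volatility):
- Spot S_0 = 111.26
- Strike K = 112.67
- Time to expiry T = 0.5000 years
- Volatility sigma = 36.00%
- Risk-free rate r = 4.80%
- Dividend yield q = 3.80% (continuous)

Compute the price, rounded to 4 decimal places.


d1 = (ln(S/K) + (r - q + 0.5*sigma^2) * T) / (sigma * sqrt(T)) = 0.09744958
d2 = d1 - sigma * sqrt(T) = -0.15710886
exp(-rT) = 0.97628571; exp(-qT) = 0.98117936
P = K * exp(-rT) * N(-d2) - S_0 * exp(-qT) * N(-d1)
N(-d1) = 0.46118469; N(-d2) = 0.56242047
P = 112.6700 * 0.97628571 * 0.56242047 - 111.2600 * 0.98117936 * 0.46118469 = 11.5195

Answer: Price = 11.5195


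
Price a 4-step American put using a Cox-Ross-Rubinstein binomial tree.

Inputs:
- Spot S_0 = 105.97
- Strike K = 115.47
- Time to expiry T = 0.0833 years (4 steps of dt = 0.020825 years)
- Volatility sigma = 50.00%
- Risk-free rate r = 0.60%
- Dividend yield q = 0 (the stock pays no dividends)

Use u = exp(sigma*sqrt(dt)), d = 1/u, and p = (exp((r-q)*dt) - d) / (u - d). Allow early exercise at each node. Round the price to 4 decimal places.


dt = T/N = 0.020825
u = exp(sigma*sqrt(dt)) = 1.074821; d = 1/u = 0.930387
p = (exp((r-q)*dt) - d) / (u - d) = 0.482834
Discount per step: exp(-r*dt) = 0.999875
Stock lattice S(k, i) with i counting down-moves:
  k=0: S(0,0) = 105.9700
  k=1: S(1,0) = 113.8988; S(1,1) = 98.5931
  k=2: S(2,0) = 122.4209; S(2,1) = 105.9700; S(2,2) = 91.7298
  k=3: S(3,0) = 131.5805; S(3,1) = 113.8988; S(3,2) = 98.5931; S(3,3) = 85.3442
  k=4: S(4,0) = 141.4255; S(4,1) = 122.4209; S(4,2) = 105.9700; S(4,3) = 91.7298; S(4,4) = 79.4032
Terminal payoffs V(N, i) = max(K - S_T, 0):
  V(4,0) = 0.000000; V(4,1) = 0.000000; V(4,2) = 9.500000; V(4,3) = 23.740196; V(4,4) = 36.066802
Backward induction: V(k, i) = exp(-r*dt) * [p * V(k+1, i) + (1-p) * V(k+1, i+1)]; then take max(V_cont, immediate exercise) for American.
  V(3,0) = exp(-r*dt) * [p*0.000000 + (1-p)*0.000000] = 0.000000; exercise = 0.000000; V(3,0) = max -> 0.000000
  V(3,1) = exp(-r*dt) * [p*0.000000 + (1-p)*9.500000] = 4.912459; exercise = 1.571194; V(3,1) = max -> 4.912459
  V(3,2) = exp(-r*dt) * [p*9.500000 + (1-p)*23.740196] = 16.862433; exercise = 16.876860; V(3,2) = max -> 16.876860
  V(3,3) = exp(-r*dt) * [p*23.740196 + (1-p)*36.066802] = 30.111330; exercise = 30.125757; V(3,3) = max -> 30.125757
  V(2,0) = exp(-r*dt) * [p*0.000000 + (1-p)*4.912459] = 2.540238; exercise = 0.000000; V(2,0) = max -> 2.540238
  V(2,1) = exp(-r*dt) * [p*4.912459 + (1-p)*16.876860] = 11.098649; exercise = 9.500000; V(2,1) = max -> 11.098649
  V(2,2) = exp(-r*dt) * [p*16.876860 + (1-p)*30.125757] = 23.725769; exercise = 23.740196; V(2,2) = max -> 23.740196
  V(1,0) = exp(-r*dt) * [p*2.540238 + (1-p)*11.098649] = 6.965483; exercise = 1.571194; V(1,0) = max -> 6.965483
  V(1,1) = exp(-r*dt) * [p*11.098649 + (1-p)*23.740196] = 17.634219; exercise = 16.876860; V(1,1) = max -> 17.634219
  V(0,0) = exp(-r*dt) * [p*6.965483 + (1-p)*17.634219] = 12.481427; exercise = 9.500000; V(0,0) = max -> 12.481427

Answer: Price = V(0,0) = 12.4814


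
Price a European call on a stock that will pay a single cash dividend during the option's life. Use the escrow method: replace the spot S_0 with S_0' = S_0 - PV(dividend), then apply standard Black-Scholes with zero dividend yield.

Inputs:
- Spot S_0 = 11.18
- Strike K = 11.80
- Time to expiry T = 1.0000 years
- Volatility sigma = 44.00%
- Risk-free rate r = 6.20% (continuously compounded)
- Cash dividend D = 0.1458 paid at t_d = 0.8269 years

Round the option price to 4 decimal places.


Answer: Price = 1.9024

Derivation:
PV(D) = D * exp(-r * t_d) = 0.1458 * 0.95002422 = 0.13851353
S_0' = S_0 - PV(D) = 11.1800 - 0.13851353 = 11.04148647
d1 = (ln(S_0'/K) + (r + sigma^2/2)*T) / (sigma*sqrt(T)) = 0.20990942
d2 = d1 - sigma*sqrt(T) = -0.23009058
exp(-rT) = 0.93988289
N(d1) = 0.58313081; N(d2) = 0.40901069
C = S_0' * N(d1) - K * exp(-rT) * N(d2) = 11.04148647 * 0.58313081 - 11.8000 * 0.93988289 * 0.40901069 = 1.9024


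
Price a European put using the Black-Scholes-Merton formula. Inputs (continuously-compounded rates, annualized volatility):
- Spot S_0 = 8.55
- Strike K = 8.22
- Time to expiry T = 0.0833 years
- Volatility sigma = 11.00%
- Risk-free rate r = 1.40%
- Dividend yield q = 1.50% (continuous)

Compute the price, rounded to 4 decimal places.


Answer: Price = 0.0138

Derivation:
d1 = (ln(S/K) + (r - q + 0.5*sigma^2) * T) / (sigma * sqrt(T)) = 1.25305051
d2 = d1 - sigma * sqrt(T) = 1.22130259
exp(-rT) = 0.99883448; exp(-qT) = 0.99875128
P = K * exp(-rT) * N(-d2) - S_0 * exp(-qT) * N(-d1)
N(-d1) = 0.10509366; N(-d2) = 0.11098574
P = 8.2200 * 0.99883448 * 0.11098574 - 8.5500 * 0.99875128 * 0.10509366 = 0.0138


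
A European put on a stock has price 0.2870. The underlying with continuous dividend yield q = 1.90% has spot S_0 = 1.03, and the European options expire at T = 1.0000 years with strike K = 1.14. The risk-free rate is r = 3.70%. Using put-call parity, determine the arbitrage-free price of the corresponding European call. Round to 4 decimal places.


Answer: Call price = 0.1990

Derivation:
Put-call parity: C - P = S_0 * exp(-qT) - K * exp(-rT).
S_0 * exp(-qT) = 1.0300 * 0.98117936 = 1.01061474
K * exp(-rT) = 1.1400 * 0.96367614 = 1.09859079
C = P + S*exp(-qT) - K*exp(-rT)
C = 0.2870 + 1.01061474 - 1.09859079 = 0.1990


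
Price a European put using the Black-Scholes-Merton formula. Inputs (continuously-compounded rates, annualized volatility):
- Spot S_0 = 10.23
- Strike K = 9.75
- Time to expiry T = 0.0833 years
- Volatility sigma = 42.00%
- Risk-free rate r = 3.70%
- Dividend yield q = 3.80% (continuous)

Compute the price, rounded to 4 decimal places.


d1 = (ln(S/K) + (r - q + 0.5*sigma^2) * T) / (sigma * sqrt(T)) = 0.45637165
d2 = d1 - sigma * sqrt(T) = 0.33515235
exp(-rT) = 0.99692264; exp(-qT) = 0.99683960
P = K * exp(-rT) * N(-d2) - S_0 * exp(-qT) * N(-d1)
N(-d1) = 0.32406137; N(-d2) = 0.36875508
P = 9.7500 * 0.99692264 * 0.36875508 - 10.2300 * 0.99683960 * 0.32406137 = 0.2796

Answer: Price = 0.2796


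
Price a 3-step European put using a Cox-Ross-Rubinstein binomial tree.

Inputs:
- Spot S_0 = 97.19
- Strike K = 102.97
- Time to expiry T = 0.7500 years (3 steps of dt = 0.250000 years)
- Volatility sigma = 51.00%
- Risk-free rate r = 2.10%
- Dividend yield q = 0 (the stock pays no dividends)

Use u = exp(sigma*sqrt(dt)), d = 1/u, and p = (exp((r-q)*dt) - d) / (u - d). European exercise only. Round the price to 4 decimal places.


Answer: Price = V(0,0) = 20.7901

Derivation:
dt = T/N = 0.250000
u = exp(sigma*sqrt(dt)) = 1.290462; d = 1/u = 0.774916
p = (exp((r-q)*dt) - d) / (u - d) = 0.446803
Discount per step: exp(-r*dt) = 0.994764
Stock lattice S(k, i) with i counting down-moves:
  k=0: S(0,0) = 97.1900
  k=1: S(1,0) = 125.4200; S(1,1) = 75.3141
  k=2: S(2,0) = 161.8497; S(2,1) = 97.1900; S(2,2) = 58.3622
  k=3: S(3,0) = 208.8608; S(3,1) = 125.4200; S(3,2) = 75.3141; S(3,3) = 45.2258
Terminal payoffs V(N, i) = max(K - S_T, 0):
  V(3,0) = 0.000000; V(3,1) = 0.000000; V(3,2) = 27.655866; V(3,3) = 57.744195
Backward induction: V(k, i) = exp(-r*dt) * [p * V(k+1, i) + (1-p) * V(k+1, i+1)].
  V(2,0) = exp(-r*dt) * [p*0.000000 + (1-p)*0.000000] = 0.000000
  V(2,1) = exp(-r*dt) * [p*0.000000 + (1-p)*27.655866] = 15.219021
  V(2,2) = exp(-r*dt) * [p*27.655866 + (1-p)*57.744195] = 44.068659
  V(1,0) = exp(-r*dt) * [p*0.000000 + (1-p)*15.219021] = 8.375026
  V(1,1) = exp(-r*dt) * [p*15.219021 + (1-p)*44.068659] = 31.015285
  V(0,0) = exp(-r*dt) * [p*8.375026 + (1-p)*31.015285] = 20.790105


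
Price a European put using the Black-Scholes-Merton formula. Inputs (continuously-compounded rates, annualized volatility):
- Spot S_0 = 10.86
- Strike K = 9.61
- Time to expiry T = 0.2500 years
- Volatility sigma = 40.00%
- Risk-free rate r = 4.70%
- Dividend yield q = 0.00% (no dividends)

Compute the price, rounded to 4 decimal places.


d1 = (ln(S/K) + (r - q + 0.5*sigma^2) * T) / (sigma * sqrt(T)) = 0.77016046
d2 = d1 - sigma * sqrt(T) = 0.57016046
exp(-rT) = 0.98831876; exp(-qT) = 1.00000000
P = K * exp(-rT) * N(-d2) - S_0 * exp(-qT) * N(-d1)
N(-d1) = 0.22060236; N(-d2) = 0.28428444
P = 9.6100 * 0.98831876 * 0.28428444 - 10.8600 * 1.00000000 * 0.22060236 = 0.3043

Answer: Price = 0.3043


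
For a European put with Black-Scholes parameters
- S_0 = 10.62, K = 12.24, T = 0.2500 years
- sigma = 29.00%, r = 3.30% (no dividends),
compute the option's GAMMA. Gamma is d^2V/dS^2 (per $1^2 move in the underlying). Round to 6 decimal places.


Answer: Gamma = 0.180566

Derivation:
d1 = -0.8497086984; d2 = -0.9947086984
phi(d1) = 0.2780537137; exp(-qT) = 1.0000000000; exp(-rT) = 0.9917839379
Gamma = exp(-qT) * phi(d1) / (S * sigma * sqrt(T)) = 1.0000000000 * 0.2780537137 / (10.6200 * 0.2900 * 0.5000000000) = 0.180566


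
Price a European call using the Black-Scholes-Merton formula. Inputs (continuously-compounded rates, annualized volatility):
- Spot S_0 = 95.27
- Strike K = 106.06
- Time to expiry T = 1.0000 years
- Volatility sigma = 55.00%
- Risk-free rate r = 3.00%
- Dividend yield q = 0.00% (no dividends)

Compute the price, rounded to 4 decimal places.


Answer: Price = 17.8514

Derivation:
d1 = (ln(S/K) + (r - q + 0.5*sigma^2) * T) / (sigma * sqrt(T)) = 0.13447272
d2 = d1 - sigma * sqrt(T) = -0.41552728
exp(-rT) = 0.97044553; exp(-qT) = 1.00000000
C = S_0 * exp(-qT) * N(d1) - K * exp(-rT) * N(d2)
N(d1) = 0.55348561; N(d2) = 0.33887797
C = 95.2700 * 1.00000000 * 0.55348561 - 106.0600 * 0.97044553 * 0.33887797 = 17.8514


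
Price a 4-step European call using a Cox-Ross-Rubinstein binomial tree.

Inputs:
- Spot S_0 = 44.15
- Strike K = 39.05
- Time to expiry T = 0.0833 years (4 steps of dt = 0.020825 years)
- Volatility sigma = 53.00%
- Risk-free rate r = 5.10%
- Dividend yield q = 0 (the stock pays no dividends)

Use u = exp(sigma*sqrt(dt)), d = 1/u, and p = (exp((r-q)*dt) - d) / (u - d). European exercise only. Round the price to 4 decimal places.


Answer: Price = V(0,0) = 6.0168

Derivation:
dt = T/N = 0.020825
u = exp(sigma*sqrt(dt)) = 1.079484; d = 1/u = 0.926368
p = (exp((r-q)*dt) - d) / (u - d) = 0.487828
Discount per step: exp(-r*dt) = 0.998938
Stock lattice S(k, i) with i counting down-moves:
  k=0: S(0,0) = 44.1500
  k=1: S(1,0) = 47.6592; S(1,1) = 40.8992
  k=2: S(2,0) = 51.4474; S(2,1) = 44.1500; S(2,2) = 37.8877
  k=3: S(3,0) = 55.5367; S(3,1) = 47.6592; S(3,2) = 40.8992; S(3,3) = 35.0979
  k=4: S(4,0) = 59.9510; S(4,1) = 51.4474; S(4,2) = 44.1500; S(4,3) = 37.8877; S(4,4) = 32.5136
Terminal payoffs V(N, i) = max(S_T - K, 0):
  V(4,0) = 20.900988; V(4,1) = 12.397411; V(4,2) = 5.100000; V(4,3) = 0.000000; V(4,4) = 0.000000
Backward induction: V(k, i) = exp(-r*dt) * [p * V(k+1, i) + (1-p) * V(k+1, i+1)].
  V(3,0) = exp(-r*dt) * [p*20.900988 + (1-p)*12.397411] = 16.528135
  V(3,1) = exp(-r*dt) * [p*12.397411 + (1-p)*5.100000] = 8.650693
  V(3,2) = exp(-r*dt) * [p*5.100000 + (1-p)*0.000000] = 2.485284
  V(3,3) = exp(-r*dt) * [p*0.000000 + (1-p)*0.000000] = 0.000000
  V(2,0) = exp(-r*dt) * [p*16.528135 + (1-p)*8.650693] = 12.480271
  V(2,1) = exp(-r*dt) * [p*8.650693 + (1-p)*2.485284] = 5.487115
  V(2,2) = exp(-r*dt) * [p*2.485284 + (1-p)*0.000000] = 1.211106
  V(1,0) = exp(-r*dt) * [p*12.480271 + (1-p)*5.487115] = 8.889130
  V(1,1) = exp(-r*dt) * [p*5.487115 + (1-p)*1.211106] = 3.293565
  V(0,0) = exp(-r*dt) * [p*8.889130 + (1-p)*3.293565] = 6.016847


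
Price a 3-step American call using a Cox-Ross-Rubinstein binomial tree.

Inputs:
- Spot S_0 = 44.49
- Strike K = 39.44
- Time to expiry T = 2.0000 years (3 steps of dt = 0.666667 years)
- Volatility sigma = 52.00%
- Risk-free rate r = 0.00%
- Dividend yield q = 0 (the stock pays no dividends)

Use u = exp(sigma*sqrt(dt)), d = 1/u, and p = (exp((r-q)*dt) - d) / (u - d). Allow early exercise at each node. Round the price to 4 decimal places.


Answer: Price = V(0,0) = 15.4989

Derivation:
dt = T/N = 0.666667
u = exp(sigma*sqrt(dt)) = 1.528945; d = 1/u = 0.654046
p = (exp((r-q)*dt) - d) / (u - d) = 0.395422
Discount per step: exp(-r*dt) = 1.000000
Stock lattice S(k, i) with i counting down-moves:
  k=0: S(0,0) = 44.4900
  k=1: S(1,0) = 68.0228; S(1,1) = 29.0985
  k=2: S(2,0) = 104.0031; S(2,1) = 44.4900; S(2,2) = 19.0317
  k=3: S(3,0) = 159.0151; S(3,1) = 68.0228; S(3,2) = 29.0985; S(3,3) = 12.4476
Terminal payoffs V(N, i) = max(S_T - K, 0):
  V(3,0) = 119.575091; V(3,1) = 28.582781; V(3,2) = 0.000000; V(3,3) = 0.000000
Backward induction: V(k, i) = exp(-r*dt) * [p * V(k+1, i) + (1-p) * V(k+1, i+1)]; then take max(V_cont, immediate exercise) for American.
  V(2,0) = exp(-r*dt) * [p*119.575091 + (1-p)*28.582781] = 64.563119; exercise = 64.563119; V(2,0) = max -> 64.563119
  V(2,1) = exp(-r*dt) * [p*28.582781 + (1-p)*0.000000] = 11.302253; exercise = 5.050000; V(2,1) = max -> 11.302253
  V(2,2) = exp(-r*dt) * [p*0.000000 + (1-p)*0.000000] = 0.000000; exercise = 0.000000; V(2,2) = max -> 0.000000
  V(1,0) = exp(-r*dt) * [p*64.563119 + (1-p)*11.302253] = 32.362758; exercise = 28.582781; V(1,0) = max -> 32.362758
  V(1,1) = exp(-r*dt) * [p*11.302253 + (1-p)*0.000000] = 4.469157; exercise = 0.000000; V(1,1) = max -> 4.469157
  V(0,0) = exp(-r*dt) * [p*32.362758 + (1-p)*4.469157] = 15.498893; exercise = 5.050000; V(0,0) = max -> 15.498893


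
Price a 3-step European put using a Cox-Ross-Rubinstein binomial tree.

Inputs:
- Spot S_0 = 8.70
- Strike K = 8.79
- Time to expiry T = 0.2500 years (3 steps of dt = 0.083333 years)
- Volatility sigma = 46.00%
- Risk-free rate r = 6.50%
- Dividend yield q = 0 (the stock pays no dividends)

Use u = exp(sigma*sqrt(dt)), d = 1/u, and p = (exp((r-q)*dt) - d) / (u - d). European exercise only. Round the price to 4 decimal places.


Answer: Price = V(0,0) = 0.8342

Derivation:
dt = T/N = 0.083333
u = exp(sigma*sqrt(dt)) = 1.142011; d = 1/u = 0.875648
p = (exp((r-q)*dt) - d) / (u - d) = 0.487242
Discount per step: exp(-r*dt) = 0.994598
Stock lattice S(k, i) with i counting down-moves:
  k=0: S(0,0) = 8.7000
  k=1: S(1,0) = 9.9355; S(1,1) = 7.6181
  k=2: S(2,0) = 11.3464; S(2,1) = 8.7000; S(2,2) = 6.6708
  k=3: S(3,0) = 12.9578; S(3,1) = 9.9355; S(3,2) = 7.6181; S(3,3) = 5.8413
Terminal payoffs V(N, i) = max(K - S_T, 0):
  V(3,0) = 0.000000; V(3,1) = 0.000000; V(3,2) = 1.171858; V(3,3) = 2.948712
Backward induction: V(k, i) = exp(-r*dt) * [p * V(k+1, i) + (1-p) * V(k+1, i+1)].
  V(2,0) = exp(-r*dt) * [p*0.000000 + (1-p)*0.000000] = 0.000000
  V(2,1) = exp(-r*dt) * [p*0.000000 + (1-p)*1.171858] = 0.597634
  V(2,2) = exp(-r*dt) * [p*1.171858 + (1-p)*2.948712] = 2.071702
  V(1,0) = exp(-r*dt) * [p*0.000000 + (1-p)*0.597634] = 0.304786
  V(1,1) = exp(-r*dt) * [p*0.597634 + (1-p)*2.071702] = 1.346163
  V(0,0) = exp(-r*dt) * [p*0.304786 + (1-p)*1.346163] = 0.834229


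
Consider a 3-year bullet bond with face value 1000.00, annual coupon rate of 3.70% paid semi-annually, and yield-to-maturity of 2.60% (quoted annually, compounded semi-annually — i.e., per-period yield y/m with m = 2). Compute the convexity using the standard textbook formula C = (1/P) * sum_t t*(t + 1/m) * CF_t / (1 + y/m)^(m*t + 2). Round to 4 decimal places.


Answer: Convexity = 9.6399

Derivation:
Coupon per period c = face * coupon_rate / m = 18.500000
Periods per year m = 2; per-period yield y/m = 0.013000
Number of cashflows N = 6
Cashflows (t years, CF_t, discount factor 1/(1+y/m)^(m*t), PV):
  t = 0.5000: CF_t = 18.500000, DF = 0.987167, PV = 18.262586
  t = 1.0000: CF_t = 18.500000, DF = 0.974498, PV = 18.028220
  t = 1.5000: CF_t = 18.500000, DF = 0.961992, PV = 17.796860
  t = 2.0000: CF_t = 18.500000, DF = 0.949647, PV = 17.568470
  t = 2.5000: CF_t = 18.500000, DF = 0.937460, PV = 17.343011
  t = 3.0000: CF_t = 1018.500000, DF = 0.925429, PV = 942.549921
Price P = sum_t PV_t = 1031.549068
Convexity numerator sum_t t*(t + 1/m) * CF_t / (1+y/m)^(m*t + 2):
  t = 0.5000: term = 8.898430
  t = 1.0000: term = 26.352705
  t = 1.5000: term = 52.029033
  t = 2.0000: term = 85.602226
  t = 2.5000: term = 126.755518
  t = 3.0000: term = 9644.390121
Convexity = (1/P) * sum = 9944.028034 / 1031.549068 = 9.639898


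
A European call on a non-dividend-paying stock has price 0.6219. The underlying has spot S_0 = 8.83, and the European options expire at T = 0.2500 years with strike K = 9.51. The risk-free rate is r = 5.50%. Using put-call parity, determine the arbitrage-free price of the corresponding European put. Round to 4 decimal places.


Answer: Put price = 1.1720

Derivation:
Put-call parity: C - P = S_0 * exp(-qT) - K * exp(-rT).
S_0 * exp(-qT) = 8.8300 * 1.00000000 = 8.83000000
K * exp(-rT) = 9.5100 * 0.98634410 = 9.38013239
P = C - S*exp(-qT) + K*exp(-rT)
P = 0.6219 - 8.83000000 + 9.38013239 = 1.1720


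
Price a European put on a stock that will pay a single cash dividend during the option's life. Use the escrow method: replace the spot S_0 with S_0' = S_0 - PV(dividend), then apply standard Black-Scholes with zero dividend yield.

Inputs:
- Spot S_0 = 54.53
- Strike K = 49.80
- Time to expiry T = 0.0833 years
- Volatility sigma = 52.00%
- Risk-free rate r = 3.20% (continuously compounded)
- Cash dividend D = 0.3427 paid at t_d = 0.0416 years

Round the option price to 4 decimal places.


PV(D) = D * exp(-r * t_d) = 0.3427 * 0.99866969 = 0.34224410
S_0' = S_0 - PV(D) = 54.5300 - 0.34224410 = 54.18775590
d1 = (ln(S_0'/K) + (r + sigma^2/2)*T) / (sigma*sqrt(T)) = 0.65543089
d2 = d1 - sigma*sqrt(T) = 0.50534985
exp(-rT) = 0.99733795
N(-d1) = 0.25609518; N(-d2) = 0.30665657
P = K * exp(-rT) * N(-d2) - S_0' * N(-d1) = 49.8000 * 0.99733795 * 0.30665657 - 54.18775590 * 0.25609518 = 1.3536

Answer: Price = 1.3536


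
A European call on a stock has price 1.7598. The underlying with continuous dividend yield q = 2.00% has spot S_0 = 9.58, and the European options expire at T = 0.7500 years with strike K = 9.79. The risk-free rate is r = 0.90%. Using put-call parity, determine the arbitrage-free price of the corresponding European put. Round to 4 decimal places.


Answer: Put price = 2.0466

Derivation:
Put-call parity: C - P = S_0 * exp(-qT) - K * exp(-rT).
S_0 * exp(-qT) = 9.5800 * 0.98511194 = 9.43737238
K * exp(-rT) = 9.7900 * 0.99327273 = 9.72414003
P = C - S*exp(-qT) + K*exp(-rT)
P = 1.7598 - 9.43737238 + 9.72414003 = 2.0466


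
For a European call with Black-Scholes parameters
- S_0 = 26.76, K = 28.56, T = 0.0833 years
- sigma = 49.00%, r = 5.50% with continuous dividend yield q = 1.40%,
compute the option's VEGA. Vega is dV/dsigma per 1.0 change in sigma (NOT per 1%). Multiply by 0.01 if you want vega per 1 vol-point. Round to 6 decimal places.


Answer: Vega = 2.878795

Derivation:
d1 = -0.3654540743; d2 = -0.5068765972
phi(d1) = 0.3731716142; exp(-qT) = 0.9988344797; exp(-rT) = 0.9954289791
Vega = S * exp(-qT) * phi(d1) * sqrt(T) = 26.7600 * 0.9988344797 * 0.3731716142 * 0.2886173938 = 2.878795


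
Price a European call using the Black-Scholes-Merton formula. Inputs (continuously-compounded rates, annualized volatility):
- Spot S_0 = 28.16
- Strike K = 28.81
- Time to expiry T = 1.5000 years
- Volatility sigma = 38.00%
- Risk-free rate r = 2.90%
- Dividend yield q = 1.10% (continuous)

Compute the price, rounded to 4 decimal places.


Answer: Price = 5.1442

Derivation:
d1 = (ln(S/K) + (r - q + 0.5*sigma^2) * T) / (sigma * sqrt(T)) = 0.24168295
d2 = d1 - sigma * sqrt(T) = -0.22372010
exp(-rT) = 0.95743255; exp(-qT) = 0.98363538
C = S_0 * exp(-qT) * N(d1) - K * exp(-rT) * N(d2)
N(d1) = 0.59548708; N(d2) = 0.41148755
C = 28.1600 * 0.98363538 * 0.59548708 - 28.8100 * 0.95743255 * 0.41148755 = 5.1442


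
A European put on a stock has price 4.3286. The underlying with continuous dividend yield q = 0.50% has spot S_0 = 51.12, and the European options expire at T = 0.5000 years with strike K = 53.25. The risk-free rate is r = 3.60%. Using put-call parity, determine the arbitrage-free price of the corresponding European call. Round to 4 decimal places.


Answer: Call price = 3.0209

Derivation:
Put-call parity: C - P = S_0 * exp(-qT) - K * exp(-rT).
S_0 * exp(-qT) = 51.1200 * 0.99750312 = 50.99235962
K * exp(-rT) = 53.2500 * 0.98216103 = 52.30007497
C = P + S*exp(-qT) - K*exp(-rT)
C = 4.3286 + 50.99235962 - 52.30007497 = 3.0209


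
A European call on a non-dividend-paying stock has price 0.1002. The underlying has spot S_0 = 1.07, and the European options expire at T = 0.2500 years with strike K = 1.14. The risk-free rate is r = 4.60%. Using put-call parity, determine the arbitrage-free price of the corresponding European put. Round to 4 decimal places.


Put-call parity: C - P = S_0 * exp(-qT) - K * exp(-rT).
S_0 * exp(-qT) = 1.0700 * 1.00000000 = 1.07000000
K * exp(-rT) = 1.1400 * 0.98856587 = 1.12696509
P = C - S*exp(-qT) + K*exp(-rT)
P = 0.1002 - 1.07000000 + 1.12696509 = 0.1572

Answer: Put price = 0.1572


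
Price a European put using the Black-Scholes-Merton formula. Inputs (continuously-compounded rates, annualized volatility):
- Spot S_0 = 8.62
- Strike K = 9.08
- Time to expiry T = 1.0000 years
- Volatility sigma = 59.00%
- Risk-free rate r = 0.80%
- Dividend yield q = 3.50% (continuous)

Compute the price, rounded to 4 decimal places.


Answer: Price = 2.3700

Derivation:
d1 = (ln(S/K) + (r - q + 0.5*sigma^2) * T) / (sigma * sqrt(T)) = 0.16112016
d2 = d1 - sigma * sqrt(T) = -0.42887984
exp(-rT) = 0.99203191; exp(-qT) = 0.96560542
P = K * exp(-rT) * N(-d2) - S_0 * exp(-qT) * N(-d1)
N(-d1) = 0.43599938; N(-d2) = 0.66599467
P = 9.0800 * 0.99203191 * 0.66599467 - 8.6200 * 0.96560542 * 0.43599938 = 2.3700


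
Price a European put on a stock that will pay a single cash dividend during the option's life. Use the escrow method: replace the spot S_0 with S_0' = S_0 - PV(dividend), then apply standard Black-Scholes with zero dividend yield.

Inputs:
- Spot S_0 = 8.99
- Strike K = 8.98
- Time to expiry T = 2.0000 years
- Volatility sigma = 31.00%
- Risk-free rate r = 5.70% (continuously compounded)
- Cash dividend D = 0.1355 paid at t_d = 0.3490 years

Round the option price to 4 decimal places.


Answer: Price = 1.0786

Derivation:
PV(D) = D * exp(-r * t_d) = 0.1355 * 0.98030356 = 0.13283113
S_0' = S_0 - PV(D) = 8.9900 - 0.13283113 = 8.85716887
d1 = (ln(S_0'/K) + (r + sigma^2/2)*T) / (sigma*sqrt(T)) = 0.44782051
d2 = d1 - sigma*sqrt(T) = 0.00941431
exp(-rT) = 0.89225796
N(-d1) = 0.32714137; N(-d2) = 0.49624429
P = K * exp(-rT) * N(-d2) - S_0' * N(-d1) = 8.9800 * 0.89225796 * 0.49624429 - 8.85716887 * 0.32714137 = 1.0786
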